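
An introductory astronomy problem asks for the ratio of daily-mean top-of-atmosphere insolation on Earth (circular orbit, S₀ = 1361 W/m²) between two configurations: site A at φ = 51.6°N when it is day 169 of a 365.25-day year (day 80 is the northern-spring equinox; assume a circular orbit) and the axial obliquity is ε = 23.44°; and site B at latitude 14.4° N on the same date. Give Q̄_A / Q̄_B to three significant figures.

— Configuration A (φ=+51.6°):
Solar longitude: λ_s = 360° × (169 − 80)/365.25 = 87.721°.
sin δ = sin 23.44° × sin 87.721° = 0.39747, so δ = +23.420°.
cos H₀ = −tan(+51.6°) tan(+23.420°) = -0.5465, H₀ = 2.1490 rad.
Bracket: H₀ sin φ sin δ + cos φ cos δ sin H₀ = 2.1490×0.78369×0.39747 + 0.62115×0.91761×0.83745 = 0.669399 + 0.477324 = 1.146723.
Q̄ = (S₀/π) × [bracket] = (1361/π) × 1.146723 = 496.78 W/m².
— Configuration B (φ=+14.4°):
cos H₀ = −tan(+14.4°) tan(+23.420°) = -0.1112, H₀ = 1.6822 rad.
Bracket: H₀ sin φ sin δ + cos φ cos δ sin H₀ = 1.6822×0.24869×0.39747 + 0.96858×0.91761×0.99380 = 0.166280 + 0.883268 = 1.049548.
Q̄ = (S₀/π) × [bracket] = (1361/π) × 1.049548 = 454.68 W/m².
Ratio Q̄_A / Q̄_B = 496.78 / 454.68 = 1.093.

Q̄_A / Q̄_B ≈ 1.09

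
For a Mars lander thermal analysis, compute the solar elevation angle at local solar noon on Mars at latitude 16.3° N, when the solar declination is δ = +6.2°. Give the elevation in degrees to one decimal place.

79.9°

At local noon the hour angle is zero, so the zenith angle equals |ϕ − δ| = |+16.3° − (+6.200°)| = 10.100°.
Elevation = 90° − 10.100° = 79.9°.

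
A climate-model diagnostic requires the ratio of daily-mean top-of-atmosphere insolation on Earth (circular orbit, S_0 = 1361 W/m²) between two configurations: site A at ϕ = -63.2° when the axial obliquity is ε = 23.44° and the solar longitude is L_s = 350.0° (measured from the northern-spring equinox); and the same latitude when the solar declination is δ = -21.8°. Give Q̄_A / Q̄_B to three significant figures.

Q̄_A / Q̄_B ≈ 0.510

— Configuration A (ϕ=-63.2°):
Solar declination: sin δ = sin ε · sin L_s = sin 23.44° × sin 350.0° = -0.06908, so δ = -3.961°.
cos h₀ = −tan(-63.2°) tan(-3.961°) = -0.1371, h₀ = 1.7083 rad.
Bracket: h₀ sin ϕ sin δ + cos ϕ cos δ sin h₀ = 1.7083×-0.89259×-0.06908 + 0.45088×0.99761×0.99056 = 0.105334 + 0.445556 = 0.550890.
Q̄ = (S_0/π) × [bracket] = (1361/π) × 0.550890 = 238.66 W/m².
— Configuration B (ϕ=-63.2°):
cos h₀ = −tan(-63.2°) tan(-21.800°) = -0.7918, h₀ = 2.4846 rad.
Bracket: h₀ sin ϕ sin δ + cos ϕ cos δ sin h₀ = 2.4846×-0.89259×-0.37137 + 0.45088×0.92849×0.61077 = 0.823598 + 0.255691 = 1.079289.
Q̄ = (S_0/π) × [bracket] = (1361/π) × 1.079289 = 467.57 W/m².
Ratio Q̄_A / Q̄_B = 238.66 / 467.57 = 0.5104.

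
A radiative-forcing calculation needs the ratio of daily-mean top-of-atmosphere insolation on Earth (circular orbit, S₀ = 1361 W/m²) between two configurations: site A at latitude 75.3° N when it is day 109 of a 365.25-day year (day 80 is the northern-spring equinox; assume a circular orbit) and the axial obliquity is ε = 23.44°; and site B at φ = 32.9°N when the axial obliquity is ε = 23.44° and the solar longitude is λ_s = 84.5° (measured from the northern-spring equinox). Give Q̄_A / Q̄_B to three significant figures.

— Configuration A (φ=+75.3°):
Solar longitude: λ_s = 360° × (109 − 80)/365.25 = 28.583°.
sin δ = sin 23.44° × sin 28.583° = 0.19032, so δ = +10.971°.
cos H₀ = −tan(+75.3°) tan(+10.971°) = -0.7389, H₀ = 2.4023 rad.
Bracket: H₀ sin φ sin δ + cos φ cos δ sin H₀ = 2.4023×0.96727×0.19032 + 0.25376×0.98172×0.67377 = 0.442241 + 0.167850 = 0.610091.
Q̄ = (S₀/π) × [bracket] = (1361/π) × 0.610091 = 264.30 W/m².
— Configuration B (φ=+32.9°):
Solar declination: sin δ = sin ε · sin λ_s = sin 23.44° × sin 84.5° = 0.39596, so δ = +23.326°.
cos H₀ = −tan(+32.9°) tan(+23.326°) = -0.2790, H₀ = 1.8535 rad.
Bracket: H₀ sin φ sin δ + cos φ cos δ sin H₀ = 1.8535×0.54317×0.39596 + 0.83962×0.91827×0.96030 = 0.398639 + 0.740389 = 1.139028.
Q̄ = (S₀/π) × [bracket] = (1361/π) × 1.139028 = 493.45 W/m².
Ratio Q̄_A / Q̄_B = 264.30 / 493.45 = 0.5356.

Q̄_A / Q̄_B ≈ 0.536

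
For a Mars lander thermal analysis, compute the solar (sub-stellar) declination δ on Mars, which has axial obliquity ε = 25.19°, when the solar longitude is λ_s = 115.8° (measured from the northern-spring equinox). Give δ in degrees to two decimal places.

δ = +22.53°

sin δ = sin ε · sin λ_s = sin 25.19° × sin 115.8° = 0.383195.
δ = arcsin(0.383195) = +22.53°.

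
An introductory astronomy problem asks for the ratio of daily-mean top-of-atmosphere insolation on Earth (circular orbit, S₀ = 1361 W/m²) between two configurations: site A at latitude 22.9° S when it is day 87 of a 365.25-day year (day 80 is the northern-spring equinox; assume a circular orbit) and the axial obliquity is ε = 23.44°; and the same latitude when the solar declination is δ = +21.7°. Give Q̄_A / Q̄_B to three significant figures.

— Configuration A (φ=-22.9°):
Solar longitude: λ_s = 360° × (87 − 80)/365.25 = 6.899°.
sin δ = sin 23.44° × sin 6.899° = 0.04778, so δ = +2.739°.
cos H₀ = −tan(-22.9°) tan(+2.739°) = 0.0202, H₀ = 1.5506 rad.
Bracket: H₀ sin φ sin δ + cos φ cos δ sin H₀ = 1.5506×-0.38912×0.04778 + 0.92119×0.99886×0.99980 = -0.028829 + 0.919956 = 0.891127.
Q̄ = (S₀/π) × [bracket] = (1361/π) × 0.891127 = 386.05 W/m².
— Configuration B (φ=-22.9°):
cos H₀ = −tan(-22.9°) tan(+21.700°) = 0.1681, H₀ = 1.4019 rad.
Bracket: H₀ sin φ sin δ + cos φ cos δ sin H₀ = 1.4019×-0.38912×0.36975 + 0.92119×0.92913×0.98577 = -0.201701 + 0.843726 = 0.642025.
Q̄ = (S₀/π) × [bracket] = (1361/π) × 0.642025 = 278.14 W/m².
Ratio Q̄_A / Q̄_B = 386.05 / 278.14 = 1.388.

Q̄_A / Q̄_B ≈ 1.39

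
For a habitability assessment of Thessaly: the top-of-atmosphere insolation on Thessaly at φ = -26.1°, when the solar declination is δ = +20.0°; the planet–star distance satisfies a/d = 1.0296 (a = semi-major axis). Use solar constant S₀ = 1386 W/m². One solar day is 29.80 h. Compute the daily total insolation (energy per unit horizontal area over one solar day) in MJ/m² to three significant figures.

cos H₀ = −tan(-26.1°) tan(+20.000°) = 0.1783, H₀ = 1.3915 rad.
Bracket: H₀ sin φ sin δ + cos φ cos δ sin H₀ = 1.3915×-0.43994×0.34202 + 0.89803×0.93969×0.98397 = -0.209377 + 0.830343 = 0.620966.
Inverse-square distance factor (a/d)² = 1.0296² = 1.060076.
Q̄ = (S₀/π) × 1.060076 × [bracket] = (1386/π) × 1.060076 × 0.620966 = 290.41 W/m².
Daily total = Q̄ × 29.80 h × 3600 s/h = 290.41 × 29.80 × 3600 / 10⁶ = 31.16 MJ/m².

31.2 MJ/m²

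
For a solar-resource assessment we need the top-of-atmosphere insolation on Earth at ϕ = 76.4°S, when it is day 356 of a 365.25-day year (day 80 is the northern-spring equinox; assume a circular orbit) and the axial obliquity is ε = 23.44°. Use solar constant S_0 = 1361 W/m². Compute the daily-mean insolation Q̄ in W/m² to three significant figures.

Q̄ ≈ 526 W/m²

Solar longitude: L_s = 360° × (356 − 80)/365.25 = 272.033°.
sin δ = sin 23.44° × sin 272.033° = -0.39754, so δ = -23.424°.
cos h₀ = −tan(-76.4°) tan(-23.424°) = -1.7908 ≤ −1 ⇒ polar day, h₀ = π.
Bracket: h₀ sin ϕ sin δ + cos ϕ cos δ sin h₀ = 3.1416×-0.97196×-0.39754 + 0.23514×0.91759×0.00000 = 1.213892 + 0.000000 = 1.213892.
Q̄ = (S_0/π) × [bracket] = (1361/π) × 1.213892 = 525.9 W/m².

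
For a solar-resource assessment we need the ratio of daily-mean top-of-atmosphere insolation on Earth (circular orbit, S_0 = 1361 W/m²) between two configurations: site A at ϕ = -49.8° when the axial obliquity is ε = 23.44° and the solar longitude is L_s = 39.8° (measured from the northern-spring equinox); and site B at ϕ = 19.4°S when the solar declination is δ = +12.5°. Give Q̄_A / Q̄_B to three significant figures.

Q̄_A / Q̄_B ≈ 0.431

— Configuration A (ϕ=-49.8°):
Solar declination: sin δ = sin ε · sin L_s = sin 23.44° × sin 39.8° = 0.25463, so δ = +14.752°.
cos h₀ = −tan(-49.8°) tan(+14.752°) = 0.3116, h₀ = 1.2539 rad.
Bracket: h₀ sin ϕ sin δ + cos ϕ cos δ sin h₀ = 1.2539×-0.76380×0.25463 + 0.64546×0.96704×0.95022 = -0.243866 + 0.593114 = 0.349248.
Q̄ = (S_0/π) × [bracket] = (1361/π) × 0.349248 = 151.30 W/m².
— Configuration B (ϕ=-19.4°):
cos h₀ = −tan(-19.4°) tan(+12.500°) = 0.0781, h₀ = 1.4926 rad.
Bracket: h₀ sin ϕ sin δ + cos ϕ cos δ sin h₀ = 1.4926×-0.33216×0.21644 + 0.94322×0.97630×0.99695 = -0.107307 + 0.918057 = 0.810750.
Q̄ = (S_0/π) × [bracket] = (1361/π) × 0.810750 = 351.23 W/m².
Ratio Q̄_A / Q̄_B = 151.30 / 351.23 = 0.4308.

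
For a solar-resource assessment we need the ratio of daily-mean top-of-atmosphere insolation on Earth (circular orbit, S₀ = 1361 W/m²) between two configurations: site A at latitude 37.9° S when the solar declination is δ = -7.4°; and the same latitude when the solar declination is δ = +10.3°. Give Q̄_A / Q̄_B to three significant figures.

— Configuration A (φ=-37.9°):
cos H₀ = −tan(-37.9°) tan(-7.400°) = -0.1011, H₀ = 1.6721 rad.
Bracket: H₀ sin φ sin δ + cos φ cos δ sin H₀ = 1.6721×-0.61429×-0.12880 + 0.78908×0.99167×0.99488 = 0.132297 + 0.778501 = 0.910798.
Q̄ = (S₀/π) × [bracket] = (1361/π) × 0.910798 = 394.58 W/m².
— Configuration B (φ=-37.9°):
cos H₀ = −tan(-37.9°) tan(+10.300°) = 0.1415, H₀ = 1.4288 rad.
Bracket: H₀ sin φ sin δ + cos φ cos δ sin H₀ = 1.4288×-0.61429×0.17880 + 0.78908×0.98389×0.98994 = -0.156932 + 0.768558 = 0.611626.
Q̄ = (S₀/π) × [bracket] = (1361/π) × 0.611626 = 264.97 W/m².
Ratio Q̄_A / Q̄_B = 394.58 / 264.97 = 1.489.

Q̄_A / Q̄_B ≈ 1.49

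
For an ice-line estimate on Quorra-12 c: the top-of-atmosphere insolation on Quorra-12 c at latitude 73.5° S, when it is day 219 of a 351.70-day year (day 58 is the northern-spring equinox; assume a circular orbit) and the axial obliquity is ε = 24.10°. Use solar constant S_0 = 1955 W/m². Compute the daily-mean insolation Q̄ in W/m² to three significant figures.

Q̄ ≈ 87.1 W/m²

Solar longitude: L_s = 360° × (219 − 58)/351.70 = 164.800°.
sin δ = sin 24.10° × sin 164.800° = 0.10706, so δ = +6.146°.
cos h₀ = −tan(-73.5°) tan(+6.146°) = 0.3635, h₀ = 1.1987 rad.
Bracket: h₀ sin ϕ sin δ + cos ϕ cos δ sin h₀ = 1.1987×-0.95882×0.10706 + 0.28402×0.99425×0.93158 = -0.123048 + 0.263066 = 0.140018.
Q̄ = (S_0/π) × [bracket] = (1955/π) × 0.140018 = 87.13 W/m².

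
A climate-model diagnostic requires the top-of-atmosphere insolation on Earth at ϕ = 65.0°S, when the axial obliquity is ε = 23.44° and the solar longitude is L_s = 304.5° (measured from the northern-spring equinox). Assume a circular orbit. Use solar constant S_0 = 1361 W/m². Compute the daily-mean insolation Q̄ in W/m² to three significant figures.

Q̄ ≈ 426 W/m²

Solar declination: sin δ = sin ε · sin L_s = sin 23.44° × sin 304.5° = -0.32783, so δ = -19.137°.
cos h₀ = −tan(-65.0°) tan(-19.137°) = -0.7442, h₀ = 2.4101 rad.
Bracket: h₀ sin ϕ sin δ + cos ϕ cos δ sin h₀ = 2.4101×-0.90631×-0.32783 + 0.42262×0.94474×0.66801 = 0.716078 + 0.266714 = 0.982792.
Q̄ = (S_0/π) × [bracket] = (1361/π) × 0.982792 = 425.8 W/m².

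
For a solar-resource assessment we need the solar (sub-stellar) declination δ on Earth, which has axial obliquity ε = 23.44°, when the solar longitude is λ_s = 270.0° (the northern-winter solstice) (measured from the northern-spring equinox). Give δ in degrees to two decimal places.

δ = -23.44°

sin δ = sin ε · sin λ_s = sin 23.44° × sin 270.0° = -0.397789.
δ = arcsin(-0.397789) = -23.44°.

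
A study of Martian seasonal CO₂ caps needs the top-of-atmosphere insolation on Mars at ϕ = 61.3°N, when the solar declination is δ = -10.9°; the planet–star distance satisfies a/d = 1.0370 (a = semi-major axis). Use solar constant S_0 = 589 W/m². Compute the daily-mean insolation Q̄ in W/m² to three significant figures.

Q̄ ≈ 48.5 W/m²

cos h₀ = −tan(+61.3°) tan(-10.900°) = 0.3517, h₀ = 1.2114 rad.
Bracket: h₀ sin ϕ sin δ + cos ϕ cos δ sin h₀ = 1.2114×0.87715×-0.18910 + 0.48022×0.98196×0.93610 = -0.200934 + 0.441424 = 0.240490.
Inverse-square distance factor (a/d)² = 1.0370² = 1.075369.
Q̄ = (S_0/π) × 1.075369 × [bracket] = (589/π) × 1.075369 × 0.240490 = 48.49 W/m².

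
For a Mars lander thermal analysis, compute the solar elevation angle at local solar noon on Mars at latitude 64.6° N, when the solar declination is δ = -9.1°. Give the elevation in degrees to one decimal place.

16.3°

At local noon the hour angle is zero, so the zenith angle equals |φ − δ| = |+64.6° − (-9.100°)| = 73.700°.
Elevation = 90° − 73.700° = 16.3°.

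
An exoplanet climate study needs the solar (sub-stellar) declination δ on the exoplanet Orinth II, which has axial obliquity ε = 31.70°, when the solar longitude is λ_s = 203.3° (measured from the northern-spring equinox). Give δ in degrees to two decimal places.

δ = -12.00°

sin δ = sin ε · sin λ_s = sin 31.70° × sin 203.3° = -0.207848.
δ = arcsin(-0.207848) = -12.00°.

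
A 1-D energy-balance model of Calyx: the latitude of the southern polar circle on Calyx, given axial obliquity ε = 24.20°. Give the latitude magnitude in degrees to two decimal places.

The polar circle is the lowest latitude that experiences at least one full rotation of continuous darkness at the northern-summer solstice; it lies at |φ| = 90° − ε = 90° − 24.20° = 65.80°.

65.80°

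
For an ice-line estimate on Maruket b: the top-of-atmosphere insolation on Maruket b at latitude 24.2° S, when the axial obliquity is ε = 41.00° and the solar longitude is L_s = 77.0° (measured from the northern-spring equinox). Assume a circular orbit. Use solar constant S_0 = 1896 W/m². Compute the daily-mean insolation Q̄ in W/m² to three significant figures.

Solar declination: sin δ = sin ε · sin L_s = sin 41.00° × sin 77.0° = 0.63924, so δ = +39.735°.
cos h₀ = −tan(-24.2°) tan(+39.735°) = 0.3736, h₀ = 1.1879 rad.
Bracket: h₀ sin ϕ sin δ + cos ϕ cos δ sin h₀ = 1.1879×-0.40992×0.63924 + 0.91212×0.76900×0.92760 = -0.311274 + 0.650637 = 0.339363.
Q̄ = (S_0/π) × [bracket] = (1896/π) × 0.339363 = 204.8 W/m².

Q̄ ≈ 205 W/m²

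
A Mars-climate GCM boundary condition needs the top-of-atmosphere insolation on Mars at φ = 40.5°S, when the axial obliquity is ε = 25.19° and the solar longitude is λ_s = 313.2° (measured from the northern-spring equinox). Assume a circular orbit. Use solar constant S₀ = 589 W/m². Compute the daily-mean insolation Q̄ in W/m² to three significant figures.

Q̄ ≈ 200 W/m²

Solar declination: sin δ = sin ε · sin λ_s = sin 25.19° × sin 313.2° = -0.31026, so δ = -18.075°.
cos H₀ = −tan(-40.5°) tan(-18.075°) = -0.2787, H₀ = 1.8533 rad.
Bracket: H₀ sin φ sin δ + cos φ cos δ sin H₀ = 1.8533×-0.64945×-0.31026 + 0.76041×0.95065×0.96036 = 0.373437 + 0.694229 = 1.067666.
Q̄ = (S₀/π) × [bracket] = (589/π) × 1.067666 = 200.2 W/m².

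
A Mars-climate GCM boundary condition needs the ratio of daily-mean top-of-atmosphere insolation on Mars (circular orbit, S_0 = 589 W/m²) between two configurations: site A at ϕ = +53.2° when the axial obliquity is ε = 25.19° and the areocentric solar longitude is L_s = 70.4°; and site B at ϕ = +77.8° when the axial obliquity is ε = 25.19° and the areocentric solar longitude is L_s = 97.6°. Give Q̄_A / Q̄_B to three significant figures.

— Configuration A (ϕ=+53.2°):
sin δ = sin 25.19° × sin 70.4° = 0.40096, so δ = +23.638°.
cos h₀ = −tan(+53.2°) tan(+23.638°) = -0.5851, h₀ = 2.1958 rad.
Bracket: h₀ sin ϕ sin δ + cos ϕ cos δ sin h₀ = 2.1958×0.80073×0.40096 + 0.59902×0.91610×0.81099 = 0.704985 + 0.445041 = 1.150026.
Q̄ = (S_0/π) × [bracket] = (589/π) × 1.150026 = 215.61 W/m².
— Configuration B (ϕ=+77.8°):
sin δ = sin 25.19° × sin 97.6° = 0.42188, so δ = +24.953°.
cos h₀ = −tan(+77.8°) tan(+24.953°) = -2.1522 ≤ −1 ⇒ polar day, h₀ = π.
Bracket: h₀ sin ϕ sin δ + cos ϕ cos δ sin h₀ = 3.1416×0.97742×0.42188 + 0.21132×0.90665×0.00000 = 1.295451 + 0.000000 = 1.295451.
Q̄ = (S_0/π) × [bracket] = (589/π) × 1.295451 = 242.88 W/m².
Ratio Q̄_A / Q̄_B = 215.61 / 242.88 = 0.8877.

Q̄_A / Q̄_B ≈ 0.888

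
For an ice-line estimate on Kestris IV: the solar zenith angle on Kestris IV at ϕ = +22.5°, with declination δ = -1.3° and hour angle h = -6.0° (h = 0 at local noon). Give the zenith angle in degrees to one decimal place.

cos θ_z = sin ϕ sin δ + cos ϕ cos δ cos h = -0.008682 + 0.918582 = 0.909900.
θ_z = arccos(0.909900) = 24.5°.

θ_z = 24.5°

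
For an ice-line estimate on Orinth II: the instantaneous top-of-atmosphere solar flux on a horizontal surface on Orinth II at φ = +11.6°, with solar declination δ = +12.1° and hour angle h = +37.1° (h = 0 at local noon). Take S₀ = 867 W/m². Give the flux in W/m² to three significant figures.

cos θ_z = sin φ sin δ + cos φ cos δ cos h = 0.042150 + 0.763936 = 0.806086.
Flux = S₀ · cos θ_z = 867 × 0.806086 = 698.9 W/m².

699 W/m²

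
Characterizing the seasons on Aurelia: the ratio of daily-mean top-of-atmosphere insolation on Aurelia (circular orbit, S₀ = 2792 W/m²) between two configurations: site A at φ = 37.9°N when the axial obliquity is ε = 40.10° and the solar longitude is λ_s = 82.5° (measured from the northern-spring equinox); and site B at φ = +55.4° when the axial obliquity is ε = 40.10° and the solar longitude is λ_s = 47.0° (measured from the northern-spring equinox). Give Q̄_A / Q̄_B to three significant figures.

Q̄_A / Q̄_B ≈ 1.07

— Configuration A (φ=+37.9°):
Solar declination: sin δ = sin ε · sin λ_s = sin 40.10° × sin 82.5° = 0.63861, so δ = +39.688°.
cos H₀ = −tan(+37.9°) tan(+39.688°) = -0.6460, H₀ = 2.2732 rad.
Bracket: H₀ sin φ sin δ + cos φ cos δ sin H₀ = 2.2732×0.61429×0.63861 + 0.78908×0.76953×0.76330 = 0.891758 + 0.463492 = 1.355250.
Q̄ = (S₀/π) × [bracket] = (2792/π) × 1.355250 = 1204.4 W/m².
— Configuration B (φ=+55.4°):
Solar declination: sin δ = sin ε · sin λ_s = sin 40.10° × sin 47.0° = 0.47108, so δ = +28.105°.
cos H₀ = −tan(+55.4°) tan(+28.105°) = -0.7742, H₀ = 2.4562 rad.
Bracket: H₀ sin φ sin δ + cos φ cos δ sin H₀ = 2.4562×0.82314×0.47108 + 0.56784×0.88209×0.63300 = 0.952428 + 0.317061 = 1.269489.
Q̄ = (S₀/π) × [bracket] = (2792/π) × 1.269489 = 1128.2 W/m².
Ratio Q̄_A / Q̄_B = 1204.4 / 1128.2 = 1.068.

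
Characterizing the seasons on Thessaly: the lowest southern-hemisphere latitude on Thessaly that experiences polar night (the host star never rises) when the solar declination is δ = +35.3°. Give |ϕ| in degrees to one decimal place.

Polar night requires cos h₀ = −tan ϕ tan δ ≥ 1, i.e. tan ϕ tan δ ≤ −1.
The boundary is |tan ϕ| · |tan δ| = 1, so |ϕ| = 90° − |δ| = 90° − 35.3° = 54.7° in the southern hemisphere.

|ϕ| = 54.7°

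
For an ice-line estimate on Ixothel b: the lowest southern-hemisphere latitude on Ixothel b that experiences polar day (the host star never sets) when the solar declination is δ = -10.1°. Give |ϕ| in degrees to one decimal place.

Polar day requires cos h₀ = −tan ϕ tan δ ≤ −1, i.e. tan ϕ tan δ ≥ 1.
The boundary is |tan ϕ| · |tan δ| = 1, so |ϕ| = 90° − |δ| = 90° − 10.1° = 79.9° in the southern hemisphere.

|ϕ| = 79.9°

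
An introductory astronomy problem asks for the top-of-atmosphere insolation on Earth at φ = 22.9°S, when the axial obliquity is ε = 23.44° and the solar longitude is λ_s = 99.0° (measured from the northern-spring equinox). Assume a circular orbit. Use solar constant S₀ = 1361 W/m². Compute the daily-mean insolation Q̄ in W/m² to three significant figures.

Q̄ ≈ 269 W/m²

Solar declination: sin δ = sin ε · sin λ_s = sin 23.44° × sin 99.0° = 0.39289, so δ = +23.135°.
cos H₀ = −tan(-22.9°) tan(+23.135°) = 0.1805, H₀ = 1.3893 rad.
Bracket: H₀ sin φ sin δ + cos φ cos δ sin H₀ = 1.3893×-0.38912×0.39289 + 0.92119×0.91959×0.98358 = -0.212398 + 0.833207 = 0.620809.
Q̄ = (S₀/π) × [bracket] = (1361/π) × 0.620809 = 268.9 W/m².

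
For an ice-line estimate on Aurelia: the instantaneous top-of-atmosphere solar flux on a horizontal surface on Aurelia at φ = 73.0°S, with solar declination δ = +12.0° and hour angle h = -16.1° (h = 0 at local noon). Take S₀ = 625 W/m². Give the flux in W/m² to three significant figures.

cos θ_z = sin φ sin δ + cos φ cos δ cos h = -0.198827 + 0.274766 = 0.075939.
Flux = S₀ · cos θ_z = 625 × 0.075939 = 47.46 W/m².

47.5 W/m²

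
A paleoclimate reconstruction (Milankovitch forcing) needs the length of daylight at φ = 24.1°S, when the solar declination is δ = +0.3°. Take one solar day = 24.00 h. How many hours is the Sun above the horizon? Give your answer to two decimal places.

11.98 h

cos H₀ = −tan φ · tan δ = −tan(-24.1°) × tan(+0.300°) = 0.0023, so H₀ = 1.5685 rad = 89.87°.
Daylight = 2H₀/(2π) × 24.00 h = (1.5685/π) × 24.00 = 11.98 h.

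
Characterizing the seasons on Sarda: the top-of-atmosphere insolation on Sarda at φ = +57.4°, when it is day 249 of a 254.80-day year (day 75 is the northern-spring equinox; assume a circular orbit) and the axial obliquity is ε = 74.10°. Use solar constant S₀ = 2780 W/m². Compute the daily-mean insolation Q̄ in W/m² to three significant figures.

Q̄ ≈ 0.00 W/m²

Solar longitude: λ_s = 360° × (249 − 75)/254.80 = 245.840°.
sin δ = sin 74.10° × sin 245.840° = -0.87750, so δ = -61.342°.
cos H₀ = −tan(+57.4°) tan(-61.342°) = 2.8611 ≥ 1 ⇒ polar night, H₀ = 0 and Q̄ = 0.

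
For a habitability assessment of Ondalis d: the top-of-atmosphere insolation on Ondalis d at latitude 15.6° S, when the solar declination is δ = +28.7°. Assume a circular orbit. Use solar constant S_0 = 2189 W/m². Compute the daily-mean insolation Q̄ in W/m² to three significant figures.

Q̄ ≈ 454 W/m²

cos h₀ = −tan(-15.6°) tan(+28.700°) = 0.1529, h₀ = 1.4173 rad.
Bracket: h₀ sin ϕ sin δ + cos ϕ cos δ sin h₀ = 1.4173×-0.26892×0.48022 + 0.96316×0.87715×0.98825 = -0.183031 + 0.834909 = 0.651878.
Q̄ = (S_0/π) × [bracket] = (2189/π) × 0.651878 = 454.2 W/m².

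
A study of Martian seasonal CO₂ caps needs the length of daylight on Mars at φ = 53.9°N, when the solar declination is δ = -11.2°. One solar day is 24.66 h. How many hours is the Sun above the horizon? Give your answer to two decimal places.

10.17 h

cos H₀ = −tan φ · tan δ = −tan(+53.9°) × tan(-11.200°) = 0.2715, so H₀ = 1.2958 rad = 74.24°.
Daylight = 2H₀/(2π) × 24.66 h = (1.2958/π) × 24.66 = 10.17 h.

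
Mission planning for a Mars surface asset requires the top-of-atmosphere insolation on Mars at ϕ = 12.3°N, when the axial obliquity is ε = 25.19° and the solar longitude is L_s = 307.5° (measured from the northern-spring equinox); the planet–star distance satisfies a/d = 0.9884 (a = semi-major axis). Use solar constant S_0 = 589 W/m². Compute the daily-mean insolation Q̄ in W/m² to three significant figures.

Solar declination: sin δ = sin ε · sin L_s = sin 25.19° × sin 307.5° = -0.33767, so δ = -19.735°.
cos h₀ = −tan(+12.3°) tan(-19.735°) = 0.0782, h₀ = 1.4925 rad.
Bracket: h₀ sin ϕ sin δ + cos ϕ cos δ sin h₀ = 1.4925×0.21303×-0.33767 + 0.97705×0.94127×0.99694 = -0.107361 + 0.916854 = 0.809493.
Inverse-square distance factor (a/d)² = 0.9884² = 0.976935.
Q̄ = (S_0/π) × 0.976935 × [bracket] = (589/π) × 0.976935 × 0.809493 = 148.3 W/m².

Q̄ ≈ 148 W/m²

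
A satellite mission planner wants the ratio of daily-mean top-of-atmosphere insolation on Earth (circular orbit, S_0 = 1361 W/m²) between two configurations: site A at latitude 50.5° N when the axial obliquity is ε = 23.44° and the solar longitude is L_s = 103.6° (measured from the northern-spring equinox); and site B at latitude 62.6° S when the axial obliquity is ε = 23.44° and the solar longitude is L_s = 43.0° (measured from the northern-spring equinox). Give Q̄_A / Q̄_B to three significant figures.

Q̄_A / Q̄_B ≈ 8.59

— Configuration A (ϕ=+50.5°):
Solar declination: sin δ = sin ε · sin L_s = sin 23.44° × sin 103.6° = 0.38663, so δ = +22.745°.
cos h₀ = −tan(+50.5°) tan(+22.745°) = -0.5086, h₀ = 2.1043 rad.
Bracket: h₀ sin ϕ sin δ + cos ϕ cos δ sin h₀ = 2.1043×0.77162×0.38663 + 0.63608×0.92223×0.86102 = 0.627779 + 0.505085 = 1.132864.
Q̄ = (S_0/π) × [bracket] = (1361/π) × 1.132864 = 490.78 W/m².
— Configuration B (ϕ=-62.6°):
Solar declination: sin δ = sin ε · sin L_s = sin 23.44° × sin 43.0° = 0.27129, so δ = +15.741°.
cos h₀ = −tan(-62.6°) tan(+15.741°) = 0.5438, h₀ = 0.9959 rad.
Bracket: h₀ sin ϕ sin δ + cos ϕ cos δ sin h₀ = 0.9959×-0.88782×0.27129 + 0.46020×0.96250×0.83924 = -0.239869 + 0.371735 = 0.131866.
Q̄ = (S_0/π) × [bracket] = (1361/π) × 0.131866 = 57.127 W/m².
Ratio Q̄_A / Q̄_B = 490.78 / 57.127 = 8.591.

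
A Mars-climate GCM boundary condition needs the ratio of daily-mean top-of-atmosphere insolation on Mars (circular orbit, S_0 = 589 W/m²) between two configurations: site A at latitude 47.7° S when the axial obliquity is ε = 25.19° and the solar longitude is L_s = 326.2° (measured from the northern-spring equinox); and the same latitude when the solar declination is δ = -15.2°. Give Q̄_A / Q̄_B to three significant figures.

Q̄_A / Q̄_B ≈ 0.969

— Configuration A (ϕ=-47.7°):
Solar declination: sin δ = sin ε · sin L_s = sin 25.19° × sin 326.2° = -0.23677, so δ = -13.696°.
cos h₀ = −tan(-47.7°) tan(-13.696°) = -0.2678, h₀ = 1.8419 rad.
Bracket: h₀ sin ϕ sin δ + cos ϕ cos δ sin h₀ = 1.8419×-0.73963×-0.23677 + 0.67301×0.97157×0.96347 = 0.322558 + 0.629990 = 0.952548.
Q̄ = (S_0/π) × [bracket] = (589/π) × 0.952548 = 178.59 W/m².
— Configuration B (ϕ=-47.7°):
cos h₀ = −tan(-47.7°) tan(-15.200°) = -0.2986, h₀ = 1.8740 rad.
Bracket: h₀ sin ϕ sin δ + cos ϕ cos δ sin h₀ = 1.8740×-0.73963×-0.26219 + 0.67301×0.96502×0.95438 = 0.363413 + 0.619839 = 0.983252.
Q̄ = (S_0/π) × [bracket] = (589/π) × 0.983252 = 184.34 W/m².
Ratio Q̄_A / Q̄_B = 178.59 / 184.34 = 0.9688.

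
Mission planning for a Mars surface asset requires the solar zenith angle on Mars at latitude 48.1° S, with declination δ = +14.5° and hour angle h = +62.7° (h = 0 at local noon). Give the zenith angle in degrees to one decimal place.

θ_z = 83.7°

cos θ_z = sin ϕ sin δ + cos ϕ cos δ cos h = -0.186361 + 0.296545 = 0.110184.
θ_z = arccos(0.110184) = 83.7°.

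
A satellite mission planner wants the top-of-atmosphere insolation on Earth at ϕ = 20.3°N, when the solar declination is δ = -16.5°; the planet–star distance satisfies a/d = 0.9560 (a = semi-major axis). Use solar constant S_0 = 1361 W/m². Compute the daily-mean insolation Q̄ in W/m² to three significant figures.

cos h₀ = −tan(+20.3°) tan(-16.500°) = 0.1096, h₀ = 1.4610 rad.
Bracket: h₀ sin ϕ sin δ + cos ϕ cos δ sin h₀ = 1.4610×0.34694×-0.28402 + 0.93789×0.95882×0.99398 = -0.143964 + 0.893854 = 0.749890.
Inverse-square distance factor (a/d)² = 0.9560² = 0.913936.
Q̄ = (S_0/π) × 0.913936 × [bracket] = (1361/π) × 0.913936 × 0.749890 = 296.9 W/m².

Q̄ ≈ 297 W/m²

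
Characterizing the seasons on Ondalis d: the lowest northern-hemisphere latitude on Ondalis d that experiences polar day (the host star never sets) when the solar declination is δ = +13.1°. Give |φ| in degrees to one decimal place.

|φ| = 76.9°

Polar day requires cos H₀ = −tan φ tan δ ≤ −1, i.e. tan φ tan δ ≥ 1.
The boundary is |tan φ| · |tan δ| = 1, so |φ| = 90° − |δ| = 90° − 13.1° = 76.9° in the northern hemisphere.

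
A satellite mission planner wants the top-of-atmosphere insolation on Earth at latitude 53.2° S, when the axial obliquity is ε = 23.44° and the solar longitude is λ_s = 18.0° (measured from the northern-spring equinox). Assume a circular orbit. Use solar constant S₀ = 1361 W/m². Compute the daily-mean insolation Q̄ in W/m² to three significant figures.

Solar declination: sin δ = sin ε · sin λ_s = sin 23.44° × sin 18.0° = 0.12292, so δ = +7.061°.
cos H₀ = −tan(-53.2°) tan(+7.061°) = 0.1656, H₀ = 1.4045 rad.
Bracket: H₀ sin φ sin δ + cos φ cos δ sin H₀ = 1.4045×-0.80073×0.12292 + 0.59902×0.99242×0.98620 = -0.138239 + 0.586276 = 0.448037.
Q̄ = (S₀/π) × [bracket] = (1361/π) × 0.448037 = 194.1 W/m².

Q̄ ≈ 194 W/m²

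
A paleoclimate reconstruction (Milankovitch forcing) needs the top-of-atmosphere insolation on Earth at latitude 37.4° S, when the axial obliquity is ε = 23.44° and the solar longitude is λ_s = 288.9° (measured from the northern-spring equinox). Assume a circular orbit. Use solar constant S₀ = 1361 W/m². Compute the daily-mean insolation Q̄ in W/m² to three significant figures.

Q̄ ≈ 490 W/m²

Solar declination: sin δ = sin ε · sin λ_s = sin 23.44° × sin 288.9° = -0.37634, so δ = -22.107°.
cos H₀ = −tan(-37.4°) tan(-22.107°) = -0.3106, H₀ = 1.8866 rad.
Bracket: H₀ sin φ sin δ + cos φ cos δ sin H₀ = 1.8866×-0.60738×-0.37634 + 0.79441×0.92648×0.95055 = 0.431242 + 0.699610 = 1.130852.
Q̄ = (S₀/π) × [bracket] = (1361/π) × 1.130852 = 489.9 W/m².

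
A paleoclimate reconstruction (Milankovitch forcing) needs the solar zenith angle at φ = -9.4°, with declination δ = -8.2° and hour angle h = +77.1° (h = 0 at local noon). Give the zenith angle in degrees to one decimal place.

θ_z = 76.0°

cos θ_z = sin φ sin δ + cos φ cos δ cos h = 0.023295 + 0.218001 = 0.241296.
θ_z = arccos(0.241296) = 76.0°.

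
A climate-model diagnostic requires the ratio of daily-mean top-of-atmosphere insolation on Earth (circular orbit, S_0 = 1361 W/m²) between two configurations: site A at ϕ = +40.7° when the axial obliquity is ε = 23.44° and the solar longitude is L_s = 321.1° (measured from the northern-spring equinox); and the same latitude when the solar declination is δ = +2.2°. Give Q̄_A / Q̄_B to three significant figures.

— Configuration A (ϕ=+40.7°):
Solar declination: sin δ = sin ε · sin L_s = sin 23.44° × sin 321.1° = -0.24980, so δ = -14.465°.
cos h₀ = −tan(+40.7°) tan(-14.465°) = 0.2219, h₀ = 1.3470 rad.
Bracket: h₀ sin ϕ sin δ + cos ϕ cos δ sin h₀ = 1.3470×0.65210×-0.24980 + 0.75813×0.96830×0.97507 = -0.219419 + 0.715796 = 0.496377.
Q̄ = (S_0/π) × [bracket] = (1361/π) × 0.496377 = 215.04 W/m².
— Configuration B (ϕ=+40.7°):
cos h₀ = −tan(+40.7°) tan(+2.200°) = -0.0330, h₀ = 1.6038 rad.
Bracket: h₀ sin ϕ sin δ + cos ϕ cos δ sin h₀ = 1.6038×0.65210×0.03839 + 0.75813×0.99926×0.99945 = 0.040150 + 0.757152 = 0.797302.
Q̄ = (S_0/π) × [bracket] = (1361/π) × 0.797302 = 345.41 W/m².
Ratio Q̄_A / Q̄_B = 215.04 / 345.41 = 0.6226.

Q̄_A / Q̄_B ≈ 0.623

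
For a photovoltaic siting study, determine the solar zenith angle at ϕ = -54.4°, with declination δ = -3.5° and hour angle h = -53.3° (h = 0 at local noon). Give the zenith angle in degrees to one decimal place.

cos θ_z = sin ϕ sin δ + cos ϕ cos δ cos h = 0.049639 + 0.347242 = 0.396881.
θ_z = arccos(0.396881) = 66.6°.

θ_z = 66.6°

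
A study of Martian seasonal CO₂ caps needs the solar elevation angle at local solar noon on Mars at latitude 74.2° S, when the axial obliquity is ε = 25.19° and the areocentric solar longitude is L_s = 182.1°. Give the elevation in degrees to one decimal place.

16.7°

sin δ = sin 25.19° × sin 182.1° = -0.01560, so δ = -0.894°.
At local noon the hour angle is zero, so the zenith angle equals |ϕ − δ| = |-74.2° − (-0.894°)| = 73.306°.
Elevation = 90° − 73.306° = 16.7°.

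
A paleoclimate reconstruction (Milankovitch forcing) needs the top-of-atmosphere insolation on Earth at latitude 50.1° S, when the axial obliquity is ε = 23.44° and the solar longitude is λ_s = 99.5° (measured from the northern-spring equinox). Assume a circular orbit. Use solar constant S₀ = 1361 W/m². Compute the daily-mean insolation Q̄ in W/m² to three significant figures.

Solar declination: sin δ = sin ε · sin λ_s = sin 23.44° × sin 99.5° = 0.39233, so δ = +23.100°.
cos H₀ = −tan(-50.1°) tan(+23.100°) = 0.5101, H₀ = 1.0355 rad.
Bracket: H₀ sin φ sin δ + cos φ cos δ sin H₀ = 1.0355×-0.76717×0.39233 + 0.64145×0.91982×0.86010 = -0.311669 + 0.507475 = 0.195806.
Q̄ = (S₀/π) × [bracket] = (1361/π) × 0.195806 = 84.83 W/m².

Q̄ ≈ 84.8 W/m²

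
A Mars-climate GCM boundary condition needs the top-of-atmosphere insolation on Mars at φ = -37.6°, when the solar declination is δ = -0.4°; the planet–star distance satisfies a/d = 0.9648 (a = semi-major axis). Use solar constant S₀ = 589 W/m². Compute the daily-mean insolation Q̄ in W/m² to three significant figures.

Q̄ ≈ 139 W/m²

cos H₀ = −tan(-37.6°) tan(-0.400°) = -0.0054, H₀ = 1.5762 rad.
Bracket: H₀ sin φ sin δ + cos φ cos δ sin H₀ = 1.5762×-0.61015×-0.00698 + 0.79229×0.99998×0.99999 = 0.006713 + 0.792266 = 0.798979.
Inverse-square distance factor (a/d)² = 0.9648² = 0.930839.
Q̄ = (S₀/π) × 0.930839 × [bracket] = (589/π) × 0.930839 × 0.798979 = 139.4 W/m².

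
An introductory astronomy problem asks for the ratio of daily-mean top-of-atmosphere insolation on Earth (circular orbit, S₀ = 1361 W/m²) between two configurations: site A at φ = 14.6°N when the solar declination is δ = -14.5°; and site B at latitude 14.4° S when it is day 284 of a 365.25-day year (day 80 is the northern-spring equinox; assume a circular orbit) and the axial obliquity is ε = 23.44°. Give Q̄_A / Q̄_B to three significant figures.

— Configuration A (φ=+14.6°):
cos H₀ = −tan(+14.6°) tan(-14.500°) = 0.0674, H₀ = 1.5034 rad.
Bracket: H₀ sin φ sin δ + cos φ cos δ sin H₀ = 1.5034×0.25207×-0.25038 + 0.96771×0.96815×0.99773 = -0.094885 + 0.934762 = 0.839877.
Q̄ = (S₀/π) × [bracket] = (1361/π) × 0.839877 = 363.85 W/m².
— Configuration B (φ=-14.4°):
Solar longitude: λ_s = 360° × (284 − 80)/365.25 = 201.068°.
sin δ = sin 23.44° × sin 201.068° = -0.14299, so δ = -8.221°.
cos H₀ = −tan(-14.4°) tan(-8.221°) = -0.0371, H₀ = 1.6079 rad.
Bracket: H₀ sin φ sin δ + cos φ cos δ sin H₀ = 1.6079×-0.24869×-0.14299 + 0.96858×0.98972×0.99931 = 0.057177 + 0.957962 = 1.015139.
Q̄ = (S₀/π) × [bracket] = (1361/π) × 1.015139 = 439.78 W/m².
Ratio Q̄_A / Q̄_B = 363.85 / 439.78 = 0.8273.

Q̄_A / Q̄_B ≈ 0.827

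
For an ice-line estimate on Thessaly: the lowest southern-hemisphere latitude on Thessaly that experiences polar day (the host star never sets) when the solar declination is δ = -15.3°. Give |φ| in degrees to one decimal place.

|φ| = 74.7°

Polar day requires cos H₀ = −tan φ tan δ ≤ −1, i.e. tan φ tan δ ≥ 1.
The boundary is |tan φ| · |tan δ| = 1, so |φ| = 90° − |δ| = 90° − 15.3° = 74.7° in the southern hemisphere.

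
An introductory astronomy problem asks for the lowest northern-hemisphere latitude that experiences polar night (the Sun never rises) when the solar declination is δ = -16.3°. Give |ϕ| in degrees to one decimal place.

|ϕ| = 73.7°

Polar night requires cos h₀ = −tan ϕ tan δ ≥ 1, i.e. tan ϕ tan δ ≤ −1.
The boundary is |tan ϕ| · |tan δ| = 1, so |ϕ| = 90° − |δ| = 90° − 16.3° = 73.7° in the northern hemisphere.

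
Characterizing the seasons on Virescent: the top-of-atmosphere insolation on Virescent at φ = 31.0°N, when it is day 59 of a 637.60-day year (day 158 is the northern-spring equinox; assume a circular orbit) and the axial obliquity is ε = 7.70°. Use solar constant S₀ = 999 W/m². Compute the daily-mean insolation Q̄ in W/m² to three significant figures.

Q̄ ≈ 243 W/m²

Solar longitude: λ_s = 360° × (59 − 158)/637.60 = -55.897°, i.e. -55.897° + 360° = 304.103°.
sin δ = sin 7.70° × sin 304.103° = -0.11094, so δ = -6.370°.
cos H₀ = −tan(+31.0°) tan(-6.370°) = 0.0671, H₀ = 1.5037 rad.
Bracket: H₀ sin φ sin δ + cos φ cos δ sin H₀ = 1.5037×0.51504×-0.11094 + 0.85717×0.99383×0.99775 = -0.085919 + 0.849965 = 0.764046.
Q̄ = (S₀/π) × [bracket] = (999/π) × 0.764046 = 243.0 W/m².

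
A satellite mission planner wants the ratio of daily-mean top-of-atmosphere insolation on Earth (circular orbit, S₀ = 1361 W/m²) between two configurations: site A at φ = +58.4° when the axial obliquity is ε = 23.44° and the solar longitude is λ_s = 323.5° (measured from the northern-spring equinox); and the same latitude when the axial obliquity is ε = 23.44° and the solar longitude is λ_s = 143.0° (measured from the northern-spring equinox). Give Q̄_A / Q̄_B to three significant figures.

Q̄_A / Q̄_B ≈ 0.268

— Configuration A (φ=+58.4°):
Solar declination: sin δ = sin ε · sin λ_s = sin 23.44° × sin 323.5° = -0.23661, so δ = -13.687°.
cos H₀ = −tan(+58.4°) tan(-13.687°) = 0.3959, H₀ = 1.1638 rad.
Bracket: H₀ sin φ sin δ + cos φ cos δ sin H₀ = 1.1638×0.85173×-0.23661 + 0.52399×0.97160×0.91831 = -0.234538 + 0.467520 = 0.232982.
Q̄ = (S₀/π) × [bracket] = (1361/π) × 0.232982 = 100.93 W/m².
— Configuration B (φ=+58.4°):
Solar declination: sin δ = sin ε · sin λ_s = sin 23.44° × sin 143.0° = 0.23940, so δ = +13.851°.
cos H₀ = −tan(+58.4°) tan(+13.851°) = -0.4008, H₀ = 1.9832 rad.
Bracket: H₀ sin φ sin δ + cos φ cos δ sin H₀ = 1.9832×0.85173×0.23940 + 0.52399×0.97092×0.91617 = 0.404383 + 0.466104 = 0.870487.
Q̄ = (S₀/π) × [bracket] = (1361/π) × 0.870487 = 377.11 W/m².
Ratio Q̄_A / Q̄_B = 100.93 / 377.11 = 0.2676.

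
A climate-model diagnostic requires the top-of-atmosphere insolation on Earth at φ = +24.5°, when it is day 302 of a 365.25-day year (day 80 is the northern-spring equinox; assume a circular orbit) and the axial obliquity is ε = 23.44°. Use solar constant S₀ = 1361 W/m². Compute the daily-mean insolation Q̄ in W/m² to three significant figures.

Solar longitude: λ_s = 360° × (302 − 80)/365.25 = 218.809°.
sin δ = sin 23.44° × sin 218.809° = -0.24930, so δ = -14.436°.
cos H₀ = −tan(+24.5°) tan(-14.436°) = 0.1173, H₀ = 1.4532 rad.
Bracket: H₀ sin φ sin δ + cos φ cos δ sin H₀ = 1.4532×0.41469×-0.24930 + 0.90996×0.96843×0.99309 = -0.150235 + 0.875143 = 0.724908.
Q̄ = (S₀/π) × [bracket] = (1361/π) × 0.724908 = 314.0 W/m².

Q̄ ≈ 314 W/m²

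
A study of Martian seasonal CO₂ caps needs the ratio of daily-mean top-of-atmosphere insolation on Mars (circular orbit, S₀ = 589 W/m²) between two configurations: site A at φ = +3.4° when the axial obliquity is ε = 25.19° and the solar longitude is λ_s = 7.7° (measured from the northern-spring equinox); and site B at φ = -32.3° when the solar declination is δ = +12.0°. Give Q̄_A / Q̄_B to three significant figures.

— Configuration A (φ=+3.4°):
Solar declination: sin δ = sin ε · sin λ_s = sin 25.19° × sin 7.7° = 0.05703, so δ = +3.269°.
cos H₀ = −tan(+3.4°) tan(+3.269°) = -0.0034, H₀ = 1.5742 rad.
Bracket: H₀ sin φ sin δ + cos φ cos δ sin H₀ = 1.5742×0.05931×0.05703 + 0.99824×0.99837×0.99999 = 0.005325 + 0.996603 = 1.001928.
Q̄ = (S₀/π) × [bracket] = (589/π) × 1.001928 = 187.85 W/m².
— Configuration B (φ=-32.3°):
cos H₀ = −tan(-32.3°) tan(+12.000°) = 0.1344, H₀ = 1.4360 rad.
Bracket: H₀ sin φ sin δ + cos φ cos δ sin H₀ = 1.4360×-0.53435×0.20791 + 0.84526×0.97815×0.99093 = -0.159535 + 0.819292 = 0.659757.
Q̄ = (S₀/π) × [bracket] = (589/π) × 0.659757 = 123.69 W/m².
Ratio Q̄_A / Q̄_B = 187.85 / 123.69 = 1.519.

Q̄_A / Q̄_B ≈ 1.52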